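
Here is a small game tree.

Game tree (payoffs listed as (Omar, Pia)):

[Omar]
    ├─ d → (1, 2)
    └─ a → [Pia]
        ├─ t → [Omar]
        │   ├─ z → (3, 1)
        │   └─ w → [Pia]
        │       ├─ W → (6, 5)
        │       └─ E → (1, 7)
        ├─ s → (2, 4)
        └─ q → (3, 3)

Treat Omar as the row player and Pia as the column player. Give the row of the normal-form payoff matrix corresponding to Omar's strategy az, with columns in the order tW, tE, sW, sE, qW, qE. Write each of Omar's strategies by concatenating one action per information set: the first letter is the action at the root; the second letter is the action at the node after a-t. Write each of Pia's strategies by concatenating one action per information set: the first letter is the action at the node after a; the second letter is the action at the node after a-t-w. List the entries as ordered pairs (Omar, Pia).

(3,1) (3,1) (2,4) (2,4) (3,3) (3,3)

vs tW: Omar plays a → Pia plays t at [a] → Omar plays z at [a-t] → (3, 1)
vs tE: Omar plays a → Pia plays t at [a] → Omar plays z at [a-t] → (3, 1)
vs sW: Omar plays a → Pia plays s at [a] → (2, 4)
vs sE: Omar plays a → Pia plays s at [a] → (2, 4)
vs qW: Omar plays a → Pia plays q at [a] → (3, 3)
vs qE: Omar plays a → Pia plays q at [a] → (3, 3)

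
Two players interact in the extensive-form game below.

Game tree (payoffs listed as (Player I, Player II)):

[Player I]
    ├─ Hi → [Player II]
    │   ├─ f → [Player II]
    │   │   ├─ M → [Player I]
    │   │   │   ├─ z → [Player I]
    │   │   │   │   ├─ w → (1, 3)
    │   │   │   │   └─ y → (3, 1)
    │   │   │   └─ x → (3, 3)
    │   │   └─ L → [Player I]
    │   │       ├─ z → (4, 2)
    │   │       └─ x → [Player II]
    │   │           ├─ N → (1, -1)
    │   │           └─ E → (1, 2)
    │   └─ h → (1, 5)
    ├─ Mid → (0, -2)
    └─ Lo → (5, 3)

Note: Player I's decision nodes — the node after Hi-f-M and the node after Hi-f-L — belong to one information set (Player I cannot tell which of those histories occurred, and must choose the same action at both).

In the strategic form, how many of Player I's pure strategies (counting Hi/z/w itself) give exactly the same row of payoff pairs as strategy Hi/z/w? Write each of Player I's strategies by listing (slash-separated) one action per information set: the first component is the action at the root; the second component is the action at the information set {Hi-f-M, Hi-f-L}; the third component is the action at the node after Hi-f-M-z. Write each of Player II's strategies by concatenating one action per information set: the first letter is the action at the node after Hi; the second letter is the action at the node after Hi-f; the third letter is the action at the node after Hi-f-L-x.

1

Row for Hi/z/w (columns fMN, fME, fLN, fLE, hMN, hME, hLN, hLE): (1,3) (1,3) (4,2) (4,2) (1,5) (1,5) (1,5) (1,5).
Every one of Player I's information sets is on the play path for some reply by Player II when Player I follows Hi/z/w.
Changing the action at any of them therefore changes at least one column, so only Hi/z/w itself gives this row.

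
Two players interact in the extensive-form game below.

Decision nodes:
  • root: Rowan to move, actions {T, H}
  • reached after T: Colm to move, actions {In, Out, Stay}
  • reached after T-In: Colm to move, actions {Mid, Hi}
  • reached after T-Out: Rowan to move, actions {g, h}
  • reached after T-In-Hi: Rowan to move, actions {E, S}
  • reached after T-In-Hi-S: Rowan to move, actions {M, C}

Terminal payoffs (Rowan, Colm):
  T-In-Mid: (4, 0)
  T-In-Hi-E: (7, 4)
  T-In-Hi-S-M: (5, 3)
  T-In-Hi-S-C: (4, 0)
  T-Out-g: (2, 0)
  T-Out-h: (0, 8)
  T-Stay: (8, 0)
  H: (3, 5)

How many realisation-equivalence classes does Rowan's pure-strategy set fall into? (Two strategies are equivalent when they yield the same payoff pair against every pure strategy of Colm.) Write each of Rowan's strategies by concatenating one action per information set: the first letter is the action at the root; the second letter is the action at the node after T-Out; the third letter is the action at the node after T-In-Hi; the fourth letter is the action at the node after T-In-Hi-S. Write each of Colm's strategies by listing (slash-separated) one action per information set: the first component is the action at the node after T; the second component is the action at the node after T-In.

7

Rowan has 16 pure strategies: TgEM, TgEC, TgSM, TgSC, ThEM, ThEC, ThSM, ThSC, HgEM, HgEC, HgSM, HgSC, HhEM, HhEC, HhSM, HhSC. Columns: In/Mid, In/Hi, Out/Mid, Out/Hi, Stay/Mid, Stay/Hi.
{TgEM, TgEC} → row (4,0) (7,4) (2,0) (2,0) (8,0) (8,0)
{TgSM} → row (4,0) (5,3) (2,0) (2,0) (8,0) (8,0)
{TgSC} → row (4,0) (4,0) (2,0) (2,0) (8,0) (8,0)
{ThEM, ThEC} → row (4,0) (7,4) (0,8) (0,8) (8,0) (8,0)
{ThSM} → row (4,0) (5,3) (0,8) (0,8) (8,0) (8,0)
{ThSC} → row (4,0) (4,0) (0,8) (0,8) (8,0) (8,0)
{HgEM, HgEC, HgSM, HgSC, HhEM, HhEC, HhSM, HhSC} → row (3,5) (3,5) (3,5) (3,5) (3,5) (3,5)
That's 7 distinct rows out of 16 strategies.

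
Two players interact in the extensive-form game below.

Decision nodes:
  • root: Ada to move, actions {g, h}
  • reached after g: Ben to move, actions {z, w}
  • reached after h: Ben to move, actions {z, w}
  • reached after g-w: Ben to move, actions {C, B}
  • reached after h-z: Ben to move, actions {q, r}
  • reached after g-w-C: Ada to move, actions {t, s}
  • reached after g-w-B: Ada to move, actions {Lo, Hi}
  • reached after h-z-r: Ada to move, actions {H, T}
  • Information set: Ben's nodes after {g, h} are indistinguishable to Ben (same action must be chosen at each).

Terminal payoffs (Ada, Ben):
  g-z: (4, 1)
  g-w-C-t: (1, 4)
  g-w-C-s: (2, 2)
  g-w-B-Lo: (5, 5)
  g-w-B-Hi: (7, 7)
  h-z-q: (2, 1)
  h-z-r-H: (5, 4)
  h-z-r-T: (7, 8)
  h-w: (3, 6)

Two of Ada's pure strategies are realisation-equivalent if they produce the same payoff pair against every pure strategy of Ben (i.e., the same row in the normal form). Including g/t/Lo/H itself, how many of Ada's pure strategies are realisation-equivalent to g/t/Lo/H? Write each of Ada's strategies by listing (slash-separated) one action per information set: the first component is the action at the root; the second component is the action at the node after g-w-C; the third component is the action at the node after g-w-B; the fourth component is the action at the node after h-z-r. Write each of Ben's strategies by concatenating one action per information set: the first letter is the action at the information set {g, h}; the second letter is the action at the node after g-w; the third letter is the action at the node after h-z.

Row for g/t/Lo/H (columns zCq, zCr, zBq, zBr, wCq, wCr, wBq, wBr): (4,1) (4,1) (4,1) (4,1) (1,4) (1,4) (5,5) (5,5).
Under g/t/Lo/H, Ada's choice at the node after h-z-r can never be reached regardless of what Ben does, so varying those choices leaves every outcome unchanged.
Holding the reachable choices fixed and varying the unreachable one freely already gives 2 equivalent strategies.
No other strategy reproduces this row, so those 2 are the full class: g/t/Lo/H, g/t/Lo/T.

2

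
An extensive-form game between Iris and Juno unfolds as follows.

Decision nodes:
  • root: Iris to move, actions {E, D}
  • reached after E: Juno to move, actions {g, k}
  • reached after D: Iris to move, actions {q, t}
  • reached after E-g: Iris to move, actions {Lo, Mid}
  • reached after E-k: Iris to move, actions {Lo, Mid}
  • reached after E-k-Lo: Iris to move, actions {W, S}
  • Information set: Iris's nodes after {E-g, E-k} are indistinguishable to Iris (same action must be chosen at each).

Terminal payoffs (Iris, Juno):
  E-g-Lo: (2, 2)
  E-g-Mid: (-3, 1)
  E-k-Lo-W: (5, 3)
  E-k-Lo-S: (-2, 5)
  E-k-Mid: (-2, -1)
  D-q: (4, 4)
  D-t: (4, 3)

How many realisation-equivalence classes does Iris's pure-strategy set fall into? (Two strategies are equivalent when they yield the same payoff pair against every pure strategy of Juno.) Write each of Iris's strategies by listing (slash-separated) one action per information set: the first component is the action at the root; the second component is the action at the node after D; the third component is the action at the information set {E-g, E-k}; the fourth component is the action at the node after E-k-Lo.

5

Iris has 16 pure strategies: E/q/Lo/W, E/q/Lo/S, E/q/Mid/W, E/q/Mid/S, E/t/Lo/W, E/t/Lo/S, E/t/Mid/W, E/t/Mid/S, D/q/Lo/W, D/q/Lo/S, D/q/Mid/W, D/q/Mid/S, D/t/Lo/W, D/t/Lo/S, D/t/Mid/W, D/t/Mid/S. Columns: g, k.
{E/q/Lo/W, E/t/Lo/W} → row (2,2) (5,3)
{E/q/Lo/S, E/t/Lo/S} → row (2,2) (-2,5)
{E/q/Mid/W, E/q/Mid/S, E/t/Mid/W, E/t/Mid/S} → row (-3,1) (-2,-1)
{D/q/Lo/W, D/q/Lo/S, D/q/Mid/W, D/q/Mid/S} → row (4,4) (4,4)
{D/t/Lo/W, D/t/Lo/S, D/t/Mid/W, D/t/Mid/S} → row (4,3) (4,3)
That's 5 distinct rows out of 16 strategies.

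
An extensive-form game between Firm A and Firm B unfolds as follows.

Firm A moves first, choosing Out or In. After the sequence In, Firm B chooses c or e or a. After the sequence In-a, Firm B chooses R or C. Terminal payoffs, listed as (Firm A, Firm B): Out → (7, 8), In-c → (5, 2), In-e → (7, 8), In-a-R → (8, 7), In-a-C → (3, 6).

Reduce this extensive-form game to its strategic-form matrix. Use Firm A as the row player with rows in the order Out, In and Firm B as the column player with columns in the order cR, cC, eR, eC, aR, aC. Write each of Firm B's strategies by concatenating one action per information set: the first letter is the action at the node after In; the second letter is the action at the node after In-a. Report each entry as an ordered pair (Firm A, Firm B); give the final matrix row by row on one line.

           cR       cC       eR       eC       aR       aC
 Out    (7,8)    (7,8)    (7,8)    (7,8)    (7,8)    (7,8)
  In    (5,2)    (5,2)    (7,8)    (7,8)    (8,7)    (3,6)

Out: (7,8) (7,8) (7,8) (7,8) (7,8) (7,8) | In: (5,2) (5,2) (7,8) (7,8) (8,7) (3,6)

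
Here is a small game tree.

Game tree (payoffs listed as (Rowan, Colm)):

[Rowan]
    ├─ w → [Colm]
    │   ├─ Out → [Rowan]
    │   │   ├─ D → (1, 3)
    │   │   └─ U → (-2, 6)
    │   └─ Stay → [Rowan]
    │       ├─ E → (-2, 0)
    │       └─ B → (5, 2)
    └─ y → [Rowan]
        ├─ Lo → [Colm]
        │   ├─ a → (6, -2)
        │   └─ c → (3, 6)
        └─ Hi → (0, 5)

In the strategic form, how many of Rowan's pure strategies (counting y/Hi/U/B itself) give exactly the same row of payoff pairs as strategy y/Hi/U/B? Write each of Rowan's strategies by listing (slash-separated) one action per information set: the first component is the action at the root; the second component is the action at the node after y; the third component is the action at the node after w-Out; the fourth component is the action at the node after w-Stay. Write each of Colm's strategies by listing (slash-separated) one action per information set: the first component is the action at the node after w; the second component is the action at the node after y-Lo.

4

Row for y/Hi/U/B (columns Out/a, Out/c, Stay/a, Stay/c): (0,5) (0,5) (0,5) (0,5).
Under y/Hi/U/B, Rowan's choice at the node after w-Out and at the node after w-Stay can never be reached regardless of what Colm does, so varying those choices leaves every outcome unchanged.
Holding the reachable choices fixed and varying the unreachable ones freely already gives 2 × 2 = 4 equivalent strategies.
No other strategy reproduces this row, so those 4 are the full class: y/Hi/D/E, y/Hi/D/B, y/Hi/U/E, y/Hi/U/B.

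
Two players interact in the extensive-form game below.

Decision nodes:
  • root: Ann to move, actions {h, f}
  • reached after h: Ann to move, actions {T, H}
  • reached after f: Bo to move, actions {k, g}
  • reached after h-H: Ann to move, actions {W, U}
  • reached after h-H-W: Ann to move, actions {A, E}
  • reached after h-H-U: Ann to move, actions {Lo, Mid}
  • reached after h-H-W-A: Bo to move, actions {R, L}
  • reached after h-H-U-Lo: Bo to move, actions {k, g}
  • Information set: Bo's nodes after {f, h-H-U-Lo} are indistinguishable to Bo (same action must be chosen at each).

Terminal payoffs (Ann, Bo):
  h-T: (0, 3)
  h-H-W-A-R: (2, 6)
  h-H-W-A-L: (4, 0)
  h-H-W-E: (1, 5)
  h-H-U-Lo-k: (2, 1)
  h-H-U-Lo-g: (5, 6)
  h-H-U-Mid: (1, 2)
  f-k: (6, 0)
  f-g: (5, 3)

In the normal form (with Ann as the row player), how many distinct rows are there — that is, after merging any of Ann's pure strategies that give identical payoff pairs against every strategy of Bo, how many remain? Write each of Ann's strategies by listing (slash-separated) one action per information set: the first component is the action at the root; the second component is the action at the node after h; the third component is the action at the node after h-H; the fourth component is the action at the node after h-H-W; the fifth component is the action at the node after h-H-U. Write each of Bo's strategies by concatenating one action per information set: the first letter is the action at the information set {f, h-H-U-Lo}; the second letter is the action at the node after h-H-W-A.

6

Ann has 32 pure strategies: h/T/W/A/Lo, h/T/W/A/Mid, h/T/W/E/Lo, h/T/W/E/Mid, h/T/U/A/Lo, h/T/U/A/Mid, h/T/U/E/Lo, h/T/U/E/Mid, h/H/W/A/Lo, h/H/W/A/Mid, h/H/W/E/Lo, h/H/W/E/Mid, h/H/U/A/Lo, h/H/U/A/Mid, h/H/U/E/Lo, h/H/U/E/Mid, f/T/W/A/Lo, f/T/W/A/Mid, f/T/W/E/Lo, f/T/W/E/Mid, f/T/U/A/Lo, f/T/U/A/Mid, f/T/U/E/Lo, f/T/U/E/Mid, f/H/W/A/Lo, f/H/W/A/Mid, f/H/W/E/Lo, f/H/W/E/Mid, f/H/U/A/Lo, f/H/U/A/Mid, f/H/U/E/Lo, f/H/U/E/Mid. Columns: kR, kL, gR, gL.
{h/T/W/A/Lo, h/T/W/A/Mid, h/T/W/E/Lo, h/T/W/E/Mid, h/T/U/A/Lo, h/T/U/A/Mid, h/T/U/E/Lo, h/T/U/E/Mid} → row (0,3) (0,3) (0,3) (0,3)
{h/H/W/A/Lo, h/H/W/A/Mid} → row (2,6) (4,0) (2,6) (4,0)
{h/H/W/E/Lo, h/H/W/E/Mid} → row (1,5) (1,5) (1,5) (1,5)
{h/H/U/A/Lo, h/H/U/E/Lo} → row (2,1) (2,1) (5,6) (5,6)
{h/H/U/A/Mid, h/H/U/E/Mid} → row (1,2) (1,2) (1,2) (1,2)
{f/T/W/A/Lo, f/T/W/A/Mid, f/T/W/E/Lo, f/T/W/E/Mid, f/T/U/A/Lo, f/T/U/A/Mid, f/T/U/E/Lo, f/T/U/E/Mid, f/H/W/A/Lo, f/H/W/A/Mid, f/H/W/E/Lo, f/H/W/E/Mid, f/H/U/A/Lo, f/H/U/A/Mid, f/H/U/E/Lo, f/H/U/E/Mid} → row (6,0) (6,0) (5,3) (5,3)
That's 6 distinct rows out of 32 strategies.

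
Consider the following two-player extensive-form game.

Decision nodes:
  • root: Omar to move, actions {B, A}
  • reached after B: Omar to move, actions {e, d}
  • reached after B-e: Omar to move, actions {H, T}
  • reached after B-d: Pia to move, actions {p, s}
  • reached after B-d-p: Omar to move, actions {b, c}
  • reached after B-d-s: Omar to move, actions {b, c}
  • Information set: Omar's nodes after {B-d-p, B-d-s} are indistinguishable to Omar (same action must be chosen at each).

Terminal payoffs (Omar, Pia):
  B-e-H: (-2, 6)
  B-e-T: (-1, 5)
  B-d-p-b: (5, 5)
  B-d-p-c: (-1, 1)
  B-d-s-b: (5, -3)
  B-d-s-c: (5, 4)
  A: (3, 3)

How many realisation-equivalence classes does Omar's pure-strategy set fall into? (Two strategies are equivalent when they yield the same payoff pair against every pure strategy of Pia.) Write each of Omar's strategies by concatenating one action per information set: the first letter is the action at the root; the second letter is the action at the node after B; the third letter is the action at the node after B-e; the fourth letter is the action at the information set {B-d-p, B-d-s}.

Omar has 16 pure strategies: BeHb, BeHc, BeTb, BeTc, BdHb, BdHc, BdTb, BdTc, AeHb, AeHc, AeTb, AeTc, AdHb, AdHc, AdTb, AdTc. Columns: p, s.
{BeHb, BeHc} → row (-2,6) (-2,6)
{BeTb, BeTc} → row (-1,5) (-1,5)
{BdHb, BdTb} → row (5,5) (5,-3)
{BdHc, BdTc} → row (-1,1) (5,4)
{AeHb, AeHc, AeTb, AeTc, AdHb, AdHc, AdTb, AdTc} → row (3,3) (3,3)
That's 5 distinct rows out of 16 strategies.

5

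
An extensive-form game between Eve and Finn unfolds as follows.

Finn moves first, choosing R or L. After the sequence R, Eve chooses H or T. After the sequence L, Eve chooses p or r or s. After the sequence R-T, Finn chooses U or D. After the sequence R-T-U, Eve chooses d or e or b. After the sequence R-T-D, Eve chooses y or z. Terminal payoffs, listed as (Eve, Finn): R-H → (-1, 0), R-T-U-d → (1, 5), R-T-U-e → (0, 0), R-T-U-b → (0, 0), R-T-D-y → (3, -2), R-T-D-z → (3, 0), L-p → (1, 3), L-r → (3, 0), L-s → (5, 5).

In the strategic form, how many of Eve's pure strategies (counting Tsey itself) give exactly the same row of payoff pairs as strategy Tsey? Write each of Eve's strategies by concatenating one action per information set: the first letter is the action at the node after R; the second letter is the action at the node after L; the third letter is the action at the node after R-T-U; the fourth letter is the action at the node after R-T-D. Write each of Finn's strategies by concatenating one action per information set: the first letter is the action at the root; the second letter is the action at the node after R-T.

Row for Tsey (columns RU, RD, LU, LD): (0,0) (3,-2) (5,5) (5,5).
Every one of Eve's information sets is on the play path for some reply by Finn when Eve follows Tsey.
Even so, Tsby happens to produce the same payoff in every column — so 2 strategies share this row.

2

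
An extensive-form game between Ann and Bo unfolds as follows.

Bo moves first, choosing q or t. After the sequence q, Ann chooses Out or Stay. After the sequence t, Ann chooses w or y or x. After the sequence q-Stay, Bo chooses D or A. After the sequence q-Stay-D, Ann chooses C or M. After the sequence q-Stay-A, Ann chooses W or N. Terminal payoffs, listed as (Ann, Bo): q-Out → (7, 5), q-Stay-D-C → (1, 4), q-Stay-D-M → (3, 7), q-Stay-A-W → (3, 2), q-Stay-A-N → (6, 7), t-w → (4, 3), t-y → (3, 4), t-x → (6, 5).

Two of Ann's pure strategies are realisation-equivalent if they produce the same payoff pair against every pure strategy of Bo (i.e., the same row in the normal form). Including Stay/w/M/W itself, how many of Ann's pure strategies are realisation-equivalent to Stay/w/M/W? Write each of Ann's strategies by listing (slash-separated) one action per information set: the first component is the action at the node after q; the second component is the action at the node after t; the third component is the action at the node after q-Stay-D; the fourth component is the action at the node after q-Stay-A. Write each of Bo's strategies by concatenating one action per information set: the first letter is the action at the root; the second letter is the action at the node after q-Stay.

1

Row for Stay/w/M/W (columns qD, qA, tD, tA): (3,7) (3,2) (4,3) (4,3).
Every one of Ann's information sets is on the play path for some reply by Bo when Ann follows Stay/w/M/W.
Changing the action at any of them therefore changes at least one column, so only Stay/w/M/W itself gives this row.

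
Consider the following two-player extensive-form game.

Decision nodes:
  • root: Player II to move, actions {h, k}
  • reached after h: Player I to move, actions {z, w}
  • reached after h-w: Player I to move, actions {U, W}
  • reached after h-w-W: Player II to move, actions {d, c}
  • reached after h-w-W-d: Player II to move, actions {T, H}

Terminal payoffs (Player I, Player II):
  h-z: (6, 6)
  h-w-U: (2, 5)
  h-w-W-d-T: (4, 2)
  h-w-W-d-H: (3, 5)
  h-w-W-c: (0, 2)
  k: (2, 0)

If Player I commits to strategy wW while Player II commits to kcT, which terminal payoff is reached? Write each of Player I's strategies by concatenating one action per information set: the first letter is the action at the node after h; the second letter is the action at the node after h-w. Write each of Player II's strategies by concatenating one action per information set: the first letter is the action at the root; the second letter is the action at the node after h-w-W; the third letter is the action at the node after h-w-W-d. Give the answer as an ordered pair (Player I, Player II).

(2, 0)

Trace the play path from the root:
  Player II plays k
→ terminal payoff (2, 0).
(Player I's choice at the node after h is never reached on this path, so it doesn't affect the outcome.)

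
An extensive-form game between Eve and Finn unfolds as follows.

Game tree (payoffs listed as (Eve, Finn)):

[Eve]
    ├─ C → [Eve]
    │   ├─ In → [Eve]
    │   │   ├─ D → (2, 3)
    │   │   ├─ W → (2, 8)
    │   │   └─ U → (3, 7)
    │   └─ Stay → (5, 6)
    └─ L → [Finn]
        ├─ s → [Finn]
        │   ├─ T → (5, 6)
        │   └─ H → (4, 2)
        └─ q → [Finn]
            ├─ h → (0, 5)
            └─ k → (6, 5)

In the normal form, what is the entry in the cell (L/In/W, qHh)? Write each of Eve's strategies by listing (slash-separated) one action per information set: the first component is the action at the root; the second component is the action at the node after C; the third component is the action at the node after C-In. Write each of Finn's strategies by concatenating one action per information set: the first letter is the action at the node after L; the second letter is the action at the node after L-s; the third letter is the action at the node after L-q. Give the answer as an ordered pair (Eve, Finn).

(0, 5)

Trace the play path from the root:
  Eve plays L
  Finn plays q at [L]
  Finn plays h at [L-q]
→ terminal payoff (0, 5).
(Eve's choice at the node after C is never reached on this path, so it doesn't affect the outcome.)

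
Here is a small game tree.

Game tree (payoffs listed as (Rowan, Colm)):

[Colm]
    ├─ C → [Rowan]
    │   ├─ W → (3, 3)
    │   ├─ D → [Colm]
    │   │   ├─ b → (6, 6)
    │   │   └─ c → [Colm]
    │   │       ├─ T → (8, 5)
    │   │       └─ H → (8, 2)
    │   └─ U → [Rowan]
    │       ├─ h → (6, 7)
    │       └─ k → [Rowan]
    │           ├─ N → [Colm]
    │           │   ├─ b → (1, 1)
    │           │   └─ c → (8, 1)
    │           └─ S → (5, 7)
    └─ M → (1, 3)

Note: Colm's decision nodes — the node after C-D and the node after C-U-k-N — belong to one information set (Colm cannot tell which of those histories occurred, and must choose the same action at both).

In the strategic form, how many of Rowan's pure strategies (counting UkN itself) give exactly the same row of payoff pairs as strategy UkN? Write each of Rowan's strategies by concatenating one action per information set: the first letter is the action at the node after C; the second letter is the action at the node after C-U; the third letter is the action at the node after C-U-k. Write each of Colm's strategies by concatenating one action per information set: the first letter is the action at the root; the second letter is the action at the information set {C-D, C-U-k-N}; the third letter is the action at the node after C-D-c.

Row for UkN (columns CbT, CbH, CcT, CcH, MbT, MbH, McT, McH): (1,1) (1,1) (8,1) (8,1) (1,3) (1,3) (1,3) (1,3).
Every one of Rowan's information sets is on the play path for some reply by Colm when Rowan follows UkN.
Changing the action at any of them therefore changes at least one column, so only UkN itself gives this row.

1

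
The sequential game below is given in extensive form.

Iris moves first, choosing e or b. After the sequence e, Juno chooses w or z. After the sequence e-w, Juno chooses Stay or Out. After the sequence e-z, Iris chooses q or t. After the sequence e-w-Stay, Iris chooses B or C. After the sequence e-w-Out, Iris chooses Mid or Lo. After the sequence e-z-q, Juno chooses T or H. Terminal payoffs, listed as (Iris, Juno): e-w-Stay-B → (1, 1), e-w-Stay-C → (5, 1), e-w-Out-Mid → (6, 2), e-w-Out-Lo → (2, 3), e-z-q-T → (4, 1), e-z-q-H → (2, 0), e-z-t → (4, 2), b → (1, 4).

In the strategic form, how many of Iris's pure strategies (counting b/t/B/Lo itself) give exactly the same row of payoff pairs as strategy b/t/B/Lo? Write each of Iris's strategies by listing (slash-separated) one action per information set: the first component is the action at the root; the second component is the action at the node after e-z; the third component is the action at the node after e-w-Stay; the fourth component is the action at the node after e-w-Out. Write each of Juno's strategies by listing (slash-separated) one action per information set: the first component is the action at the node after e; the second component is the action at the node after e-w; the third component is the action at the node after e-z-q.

8

Row for b/t/B/Lo (columns w/Stay/T, w/Stay/H, w/Out/T, w/Out/H, z/Stay/T, z/Stay/H, z/Out/T, z/Out/H): (1,4) (1,4) (1,4) (1,4) (1,4) (1,4) (1,4) (1,4).
Under b/t/B/Lo, Iris's choice at the node after e-z and at the node after e-w-Stay and at the node after e-w-Out can never be reached regardless of what Juno does, so varying those choices leaves every outcome unchanged.
Holding the reachable choices fixed and varying the unreachable ones freely already gives 2 × 2 × 2 = 8 equivalent strategies.
No other strategy reproduces this row, so those 8 are the full class: b/q/B/Mid, b/q/B/Lo, b/q/C/Mid, b/q/C/Lo, b/t/B/Mid, b/t/B/Lo, b/t/C/Mid, b/t/C/Lo.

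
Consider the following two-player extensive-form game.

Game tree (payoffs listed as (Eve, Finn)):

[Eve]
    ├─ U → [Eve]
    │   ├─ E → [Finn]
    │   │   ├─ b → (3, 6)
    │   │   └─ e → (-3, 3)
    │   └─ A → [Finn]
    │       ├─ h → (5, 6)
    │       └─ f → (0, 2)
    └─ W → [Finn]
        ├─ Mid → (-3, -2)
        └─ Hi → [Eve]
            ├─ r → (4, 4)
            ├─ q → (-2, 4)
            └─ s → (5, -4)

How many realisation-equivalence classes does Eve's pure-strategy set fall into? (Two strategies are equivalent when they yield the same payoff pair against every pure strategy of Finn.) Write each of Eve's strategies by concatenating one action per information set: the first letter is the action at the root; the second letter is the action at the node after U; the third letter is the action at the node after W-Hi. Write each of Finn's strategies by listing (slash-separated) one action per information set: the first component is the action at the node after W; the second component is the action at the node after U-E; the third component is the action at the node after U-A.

Eve has 12 pure strategies: UEr, UEq, UEs, UAr, UAq, UAs, WEr, WEq, WEs, WAr, WAq, WAs. Columns: Mid/b/h, Mid/b/f, Mid/e/h, Mid/e/f, Hi/b/h, Hi/b/f, Hi/e/h, Hi/e/f.
{UEr, UEq, UEs} → row (3,6) (3,6) (-3,3) (-3,3) (3,6) (3,6) (-3,3) (-3,3)
{UAr, UAq, UAs} → row (5,6) (0,2) (5,6) (0,2) (5,6) (0,2) (5,6) (0,2)
{WEr, WAr} → row (-3,-2) (-3,-2) (-3,-2) (-3,-2) (4,4) (4,4) (4,4) (4,4)
{WEq, WAq} → row (-3,-2) (-3,-2) (-3,-2) (-3,-2) (-2,4) (-2,4) (-2,4) (-2,4)
{WEs, WAs} → row (-3,-2) (-3,-2) (-3,-2) (-3,-2) (5,-4) (5,-4) (5,-4) (5,-4)
That's 5 distinct rows out of 12 strategies.

5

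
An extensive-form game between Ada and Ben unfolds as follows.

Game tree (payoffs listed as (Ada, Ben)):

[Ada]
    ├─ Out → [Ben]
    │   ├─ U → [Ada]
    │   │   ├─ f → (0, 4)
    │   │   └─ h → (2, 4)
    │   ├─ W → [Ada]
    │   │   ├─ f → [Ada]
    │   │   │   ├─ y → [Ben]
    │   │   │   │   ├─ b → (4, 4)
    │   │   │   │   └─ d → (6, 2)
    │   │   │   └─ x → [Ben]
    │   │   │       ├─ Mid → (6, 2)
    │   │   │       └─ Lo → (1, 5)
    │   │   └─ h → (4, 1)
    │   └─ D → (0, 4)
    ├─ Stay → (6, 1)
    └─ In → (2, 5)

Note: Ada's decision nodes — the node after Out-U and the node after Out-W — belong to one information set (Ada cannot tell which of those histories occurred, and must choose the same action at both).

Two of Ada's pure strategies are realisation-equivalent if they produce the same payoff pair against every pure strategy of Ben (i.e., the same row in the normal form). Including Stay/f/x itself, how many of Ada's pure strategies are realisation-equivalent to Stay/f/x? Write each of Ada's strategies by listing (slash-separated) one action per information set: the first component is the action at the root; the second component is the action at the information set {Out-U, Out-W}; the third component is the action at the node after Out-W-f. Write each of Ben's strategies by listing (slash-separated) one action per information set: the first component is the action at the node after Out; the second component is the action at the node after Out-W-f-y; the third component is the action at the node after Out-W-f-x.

Row for Stay/f/x (columns U/b/Mid, U/b/Lo, U/d/Mid, U/d/Lo, W/b/Mid, W/b/Lo, W/d/Mid, W/d/Lo, D/b/Mid, D/b/Lo, D/d/Mid, D/d/Lo): (6,1) (6,1) (6,1) (6,1) (6,1) (6,1) (6,1) (6,1) (6,1) (6,1) (6,1) (6,1).
Under Stay/f/x, Ada's choice at the information set {Out-U, Out-W} and at the node after Out-W-f can never be reached regardless of what Ben does, so varying those choices leaves every outcome unchanged.
Holding the reachable choices fixed and varying the unreachable ones freely already gives 2 × 2 = 4 equivalent strategies.
No other strategy reproduces this row, so those 4 are the full class: Stay/f/y, Stay/f/x, Stay/h/y, Stay/h/x.

4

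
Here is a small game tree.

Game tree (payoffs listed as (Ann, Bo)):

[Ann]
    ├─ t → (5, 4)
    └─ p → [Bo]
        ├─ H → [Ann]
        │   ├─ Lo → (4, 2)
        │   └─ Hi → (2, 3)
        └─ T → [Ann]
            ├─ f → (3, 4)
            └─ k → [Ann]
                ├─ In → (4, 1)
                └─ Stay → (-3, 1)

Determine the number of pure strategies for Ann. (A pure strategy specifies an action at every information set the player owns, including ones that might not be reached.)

Ann owns the root with actions {t, p} — two choices.
Ann owns the node after p-H with actions {Lo, Hi} — two choices.
Ann owns the node after p-T with actions {f, k} — two choices.
Ann owns the node after p-T-k with actions {In, Stay} — two choices.
A pure strategy fixes one action at each information set independently, so the count is the product 2 × 2 × 2 × 2 = 16.
(For reference, Bo has 2 pure strategies, giving a 16×2 normal-form matrix.)

16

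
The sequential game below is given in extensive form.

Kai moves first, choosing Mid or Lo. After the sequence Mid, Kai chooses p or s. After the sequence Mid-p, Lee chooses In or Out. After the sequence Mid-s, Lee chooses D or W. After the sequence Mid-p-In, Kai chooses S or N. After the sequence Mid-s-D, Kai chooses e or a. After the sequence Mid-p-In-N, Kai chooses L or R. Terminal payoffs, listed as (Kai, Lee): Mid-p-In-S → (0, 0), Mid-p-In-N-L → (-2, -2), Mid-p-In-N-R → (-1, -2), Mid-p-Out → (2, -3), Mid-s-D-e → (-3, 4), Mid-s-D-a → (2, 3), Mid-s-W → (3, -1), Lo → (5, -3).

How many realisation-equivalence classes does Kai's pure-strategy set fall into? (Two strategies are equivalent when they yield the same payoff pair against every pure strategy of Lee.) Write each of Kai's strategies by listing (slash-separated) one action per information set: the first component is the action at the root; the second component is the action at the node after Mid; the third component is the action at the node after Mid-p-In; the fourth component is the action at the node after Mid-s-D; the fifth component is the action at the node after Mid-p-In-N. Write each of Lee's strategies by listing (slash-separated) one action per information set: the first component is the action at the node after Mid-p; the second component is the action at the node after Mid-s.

6

Kai has 32 pure strategies: Mid/p/S/e/L, Mid/p/S/e/R, Mid/p/S/a/L, Mid/p/S/a/R, Mid/p/N/e/L, Mid/p/N/e/R, Mid/p/N/a/L, Mid/p/N/a/R, Mid/s/S/e/L, Mid/s/S/e/R, Mid/s/S/a/L, Mid/s/S/a/R, Mid/s/N/e/L, Mid/s/N/e/R, Mid/s/N/a/L, Mid/s/N/a/R, Lo/p/S/e/L, Lo/p/S/e/R, Lo/p/S/a/L, Lo/p/S/a/R, Lo/p/N/e/L, Lo/p/N/e/R, Lo/p/N/a/L, Lo/p/N/a/R, Lo/s/S/e/L, Lo/s/S/e/R, Lo/s/S/a/L, Lo/s/S/a/R, Lo/s/N/e/L, Lo/s/N/e/R, Lo/s/N/a/L, Lo/s/N/a/R. Columns: In/D, In/W, Out/D, Out/W.
{Mid/p/S/e/L, Mid/p/S/e/R, Mid/p/S/a/L, Mid/p/S/a/R} → row (0,0) (0,0) (2,-3) (2,-3)
{Mid/p/N/e/L, Mid/p/N/a/L} → row (-2,-2) (-2,-2) (2,-3) (2,-3)
{Mid/p/N/e/R, Mid/p/N/a/R} → row (-1,-2) (-1,-2) (2,-3) (2,-3)
{Mid/s/S/e/L, Mid/s/S/e/R, Mid/s/N/e/L, Mid/s/N/e/R} → row (-3,4) (3,-1) (-3,4) (3,-1)
{Mid/s/S/a/L, Mid/s/S/a/R, Mid/s/N/a/L, Mid/s/N/a/R} → row (2,3) (3,-1) (2,3) (3,-1)
{Lo/p/S/e/L, Lo/p/S/e/R, Lo/p/S/a/L, Lo/p/S/a/R, Lo/p/N/e/L, Lo/p/N/e/R, Lo/p/N/a/L, Lo/p/N/a/R, Lo/s/S/e/L, Lo/s/S/e/R, Lo/s/S/a/L, Lo/s/S/a/R, Lo/s/N/e/L, Lo/s/N/e/R, Lo/s/N/a/L, Lo/s/N/a/R} → row (5,-3) (5,-3) (5,-3) (5,-3)
That's 6 distinct rows out of 32 strategies.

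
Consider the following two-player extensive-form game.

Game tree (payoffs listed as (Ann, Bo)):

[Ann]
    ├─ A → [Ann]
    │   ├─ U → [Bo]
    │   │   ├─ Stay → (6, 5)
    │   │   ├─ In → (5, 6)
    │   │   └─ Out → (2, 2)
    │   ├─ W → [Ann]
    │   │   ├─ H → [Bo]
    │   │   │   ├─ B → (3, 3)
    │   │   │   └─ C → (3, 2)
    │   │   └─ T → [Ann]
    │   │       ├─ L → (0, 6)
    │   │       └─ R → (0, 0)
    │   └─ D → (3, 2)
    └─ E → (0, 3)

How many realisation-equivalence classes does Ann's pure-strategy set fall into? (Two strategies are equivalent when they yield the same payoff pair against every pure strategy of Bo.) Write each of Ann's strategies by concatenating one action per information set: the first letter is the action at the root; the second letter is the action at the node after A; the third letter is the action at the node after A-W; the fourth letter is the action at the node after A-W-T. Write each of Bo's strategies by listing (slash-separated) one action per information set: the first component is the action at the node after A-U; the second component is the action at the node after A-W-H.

6

Ann has 24 pure strategies: AUHL, AUHR, AUTL, AUTR, AWHL, AWHR, AWTL, AWTR, ADHL, ADHR, ADTL, ADTR, EUHL, EUHR, EUTL, EUTR, EWHL, EWHR, EWTL, EWTR, EDHL, EDHR, EDTL, EDTR. Columns: Stay/B, Stay/C, In/B, In/C, Out/B, Out/C.
{AUHL, AUHR, AUTL, AUTR} → row (6,5) (6,5) (5,6) (5,6) (2,2) (2,2)
{AWHL, AWHR} → row (3,3) (3,2) (3,3) (3,2) (3,3) (3,2)
{AWTL} → row (0,6) (0,6) (0,6) (0,6) (0,6) (0,6)
{AWTR} → row (0,0) (0,0) (0,0) (0,0) (0,0) (0,0)
{ADHL, ADHR, ADTL, ADTR} → row (3,2) (3,2) (3,2) (3,2) (3,2) (3,2)
{EUHL, EUHR, EUTL, EUTR, EWHL, EWHR, EWTL, EWTR, EDHL, EDHR, EDTL, EDTR} → row (0,3) (0,3) (0,3) (0,3) (0,3) (0,3)
That's 6 distinct rows out of 24 strategies.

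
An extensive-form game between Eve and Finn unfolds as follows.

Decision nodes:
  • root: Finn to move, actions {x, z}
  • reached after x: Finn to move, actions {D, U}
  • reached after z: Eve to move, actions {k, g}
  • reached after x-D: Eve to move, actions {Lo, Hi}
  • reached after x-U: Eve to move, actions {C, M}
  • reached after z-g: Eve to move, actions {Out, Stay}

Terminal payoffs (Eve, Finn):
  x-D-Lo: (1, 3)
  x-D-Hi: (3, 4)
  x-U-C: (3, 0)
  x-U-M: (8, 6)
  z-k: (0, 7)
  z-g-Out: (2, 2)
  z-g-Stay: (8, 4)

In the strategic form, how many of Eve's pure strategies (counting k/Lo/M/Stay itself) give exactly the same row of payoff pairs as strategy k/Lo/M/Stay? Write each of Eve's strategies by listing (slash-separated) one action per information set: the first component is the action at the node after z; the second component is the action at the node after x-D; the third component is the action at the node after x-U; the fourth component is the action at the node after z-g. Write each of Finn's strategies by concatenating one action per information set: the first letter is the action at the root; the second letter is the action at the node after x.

Row for k/Lo/M/Stay (columns xD, xU, zD, zU): (1,3) (8,6) (0,7) (0,7).
Under k/Lo/M/Stay, Eve's choice at the node after z-g can never be reached regardless of what Finn does, so varying those choices leaves every outcome unchanged.
Holding the reachable choices fixed and varying the unreachable one freely already gives 2 equivalent strategies.
No other strategy reproduces this row, so those 2 are the full class: k/Lo/M/Out, k/Lo/M/Stay.

2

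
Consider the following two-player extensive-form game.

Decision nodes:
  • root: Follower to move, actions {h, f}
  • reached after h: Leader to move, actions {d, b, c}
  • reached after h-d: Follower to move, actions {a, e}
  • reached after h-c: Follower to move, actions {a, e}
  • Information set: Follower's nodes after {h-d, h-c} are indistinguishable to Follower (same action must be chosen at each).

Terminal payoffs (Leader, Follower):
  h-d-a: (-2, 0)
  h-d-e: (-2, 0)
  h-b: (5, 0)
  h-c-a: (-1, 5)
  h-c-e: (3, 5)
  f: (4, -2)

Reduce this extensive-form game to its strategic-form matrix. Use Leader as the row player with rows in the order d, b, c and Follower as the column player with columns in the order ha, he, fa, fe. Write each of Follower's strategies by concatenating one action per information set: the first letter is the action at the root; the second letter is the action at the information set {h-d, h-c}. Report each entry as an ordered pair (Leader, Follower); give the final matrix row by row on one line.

           ha       he       fa       fe
   d   (-2,0)   (-2,0)   (4,-2)   (4,-2)
   b    (5,0)    (5,0)   (4,-2)   (4,-2)
   c   (-1,5)    (3,5)   (4,-2)   (4,-2)

d: (-2,0) (-2,0) (4,-2) (4,-2) | b: (5,0) (5,0) (4,-2) (4,-2) | c: (-1,5) (3,5) (4,-2) (4,-2)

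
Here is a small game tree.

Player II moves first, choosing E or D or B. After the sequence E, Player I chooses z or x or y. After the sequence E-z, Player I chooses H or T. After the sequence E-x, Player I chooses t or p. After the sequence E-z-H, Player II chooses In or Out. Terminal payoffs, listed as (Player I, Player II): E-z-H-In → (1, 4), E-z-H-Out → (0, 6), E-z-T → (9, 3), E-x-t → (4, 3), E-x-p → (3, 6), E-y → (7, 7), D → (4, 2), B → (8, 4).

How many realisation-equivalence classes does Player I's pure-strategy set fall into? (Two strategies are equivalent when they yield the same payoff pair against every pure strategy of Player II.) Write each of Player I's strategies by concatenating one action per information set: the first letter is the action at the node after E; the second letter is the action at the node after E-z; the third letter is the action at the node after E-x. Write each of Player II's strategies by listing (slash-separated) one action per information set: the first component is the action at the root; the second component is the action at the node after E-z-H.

5

Player I has 12 pure strategies: zHt, zHp, zTt, zTp, xHt, xHp, xTt, xTp, yHt, yHp, yTt, yTp. Columns: E/In, E/Out, D/In, D/Out, B/In, B/Out.
{zHt, zHp} → row (1,4) (0,6) (4,2) (4,2) (8,4) (8,4)
{zTt, zTp} → row (9,3) (9,3) (4,2) (4,2) (8,4) (8,4)
{xHt, xTt} → row (4,3) (4,3) (4,2) (4,2) (8,4) (8,4)
{xHp, xTp} → row (3,6) (3,6) (4,2) (4,2) (8,4) (8,4)
{yHt, yHp, yTt, yTp} → row (7,7) (7,7) (4,2) (4,2) (8,4) (8,4)
That's 5 distinct rows out of 12 strategies.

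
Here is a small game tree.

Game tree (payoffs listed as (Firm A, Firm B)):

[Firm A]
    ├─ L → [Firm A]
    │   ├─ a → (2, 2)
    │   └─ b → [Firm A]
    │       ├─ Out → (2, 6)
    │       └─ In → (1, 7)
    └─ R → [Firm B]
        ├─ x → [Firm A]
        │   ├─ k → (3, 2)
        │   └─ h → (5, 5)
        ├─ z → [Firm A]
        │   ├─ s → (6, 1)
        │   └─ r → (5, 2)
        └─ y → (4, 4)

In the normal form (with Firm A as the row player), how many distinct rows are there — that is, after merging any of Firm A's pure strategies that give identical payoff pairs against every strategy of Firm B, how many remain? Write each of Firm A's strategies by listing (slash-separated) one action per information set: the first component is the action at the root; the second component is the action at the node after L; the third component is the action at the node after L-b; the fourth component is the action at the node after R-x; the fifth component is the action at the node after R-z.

Firm A has 32 pure strategies: L/a/Out/k/s, L/a/Out/k/r, L/a/Out/h/s, L/a/Out/h/r, L/a/In/k/s, L/a/In/k/r, L/a/In/h/s, L/a/In/h/r, L/b/Out/k/s, L/b/Out/k/r, L/b/Out/h/s, L/b/Out/h/r, L/b/In/k/s, L/b/In/k/r, L/b/In/h/s, L/b/In/h/r, R/a/Out/k/s, R/a/Out/k/r, R/a/Out/h/s, R/a/Out/h/r, R/a/In/k/s, R/a/In/k/r, R/a/In/h/s, R/a/In/h/r, R/b/Out/k/s, R/b/Out/k/r, R/b/Out/h/s, R/b/Out/h/r, R/b/In/k/s, R/b/In/k/r, R/b/In/h/s, R/b/In/h/r. Columns: x, z, y.
{L/a/Out/k/s, L/a/Out/k/r, L/a/Out/h/s, L/a/Out/h/r, L/a/In/k/s, L/a/In/k/r, L/a/In/h/s, L/a/In/h/r} → row (2,2) (2,2) (2,2)
{L/b/Out/k/s, L/b/Out/k/r, L/b/Out/h/s, L/b/Out/h/r} → row (2,6) (2,6) (2,6)
{L/b/In/k/s, L/b/In/k/r, L/b/In/h/s, L/b/In/h/r} → row (1,7) (1,7) (1,7)
{R/a/Out/k/s, R/a/In/k/s, R/b/Out/k/s, R/b/In/k/s} → row (3,2) (6,1) (4,4)
{R/a/Out/k/r, R/a/In/k/r, R/b/Out/k/r, R/b/In/k/r} → row (3,2) (5,2) (4,4)
{R/a/Out/h/s, R/a/In/h/s, R/b/Out/h/s, R/b/In/h/s} → row (5,5) (6,1) (4,4)
{R/a/Out/h/r, R/a/In/h/r, R/b/Out/h/r, R/b/In/h/r} → row (5,5) (5,2) (4,4)
That's 7 distinct rows out of 32 strategies.

7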